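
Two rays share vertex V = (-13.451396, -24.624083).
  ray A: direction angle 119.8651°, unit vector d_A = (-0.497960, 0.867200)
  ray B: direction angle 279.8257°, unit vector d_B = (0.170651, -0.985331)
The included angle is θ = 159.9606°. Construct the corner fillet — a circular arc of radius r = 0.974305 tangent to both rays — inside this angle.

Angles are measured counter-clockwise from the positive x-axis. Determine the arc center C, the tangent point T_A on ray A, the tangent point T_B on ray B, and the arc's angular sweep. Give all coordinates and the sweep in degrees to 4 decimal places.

bisector direction at 199.8454° = (-0.940612,-0.339483)
center distance |VC| = r/sin(θ/2) = 0.974305/sin(79.9803°) = 0.989395
C = V + |VC|·bis = (-14.3820,-24.9600)
T_A = V + ((C−V)·d_A)·d_A = V + 0.1721·d_A = (-13.5371,-24.4748)
T_B = V + ((C−V)·d_B)·d_B = V + 0.1721·d_B = (-13.4220,-24.7937)
sweep = 180° − θ = 20.0394°

center=(-14.3820,-24.9600) T_A=(-13.5371,-24.4748) T_B=(-13.4220,-24.7937) sweep=20.0394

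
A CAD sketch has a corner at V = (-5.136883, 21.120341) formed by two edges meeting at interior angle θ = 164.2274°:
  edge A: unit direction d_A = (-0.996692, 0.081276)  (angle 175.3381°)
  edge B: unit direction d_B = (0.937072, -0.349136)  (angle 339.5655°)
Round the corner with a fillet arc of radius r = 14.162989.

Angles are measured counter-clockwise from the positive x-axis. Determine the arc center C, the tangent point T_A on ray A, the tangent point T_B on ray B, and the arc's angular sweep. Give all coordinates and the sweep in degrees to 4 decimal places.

center=(-8.2433,7.1637) T_A=(-7.0922,21.2798) T_B=(-3.2985,20.4354) sweep=15.7726

bisector direction at 257.4518° = (-0.217261,-0.976114)
center distance |VC| = r/sin(θ/2) = 14.162989/sin(82.1137°) = 14.298217
C = V + |VC|·bis = (-8.2433,7.1637)
T_A = V + ((C−V)·d_A)·d_A = V + 1.9618·d_A = (-7.0922,21.2798)
T_B = V + ((C−V)·d_B)·d_B = V + 1.9618·d_B = (-3.2985,20.4354)
sweep = 180° − θ = 15.7726°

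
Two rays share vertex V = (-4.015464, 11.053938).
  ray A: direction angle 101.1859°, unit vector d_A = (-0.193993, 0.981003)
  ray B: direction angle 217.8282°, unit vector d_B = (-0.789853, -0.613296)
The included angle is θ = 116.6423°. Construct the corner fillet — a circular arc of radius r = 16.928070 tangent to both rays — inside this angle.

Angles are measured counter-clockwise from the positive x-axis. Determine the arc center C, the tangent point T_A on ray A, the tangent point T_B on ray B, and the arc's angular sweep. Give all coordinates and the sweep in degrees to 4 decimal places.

center=(-22.6485,18.0179) T_A=(-6.0420,21.3018) T_B=(-12.2666,4.6472) sweep=63.3577

bisector direction at 159.5070° = (-0.936715,0.350092)
center distance |VC| = r/sin(θ/2) = 16.928070/sin(58.3212°) = 19.891857
C = V + |VC|·bis = (-22.6485,18.0179)
T_A = V + ((C−V)·d_A)·d_A = V + 10.4464·d_A = (-6.0420,21.3018)
T_B = V + ((C−V)·d_B)·d_B = V + 10.4464·d_B = (-12.2666,4.6472)
sweep = 180° − θ = 63.3577°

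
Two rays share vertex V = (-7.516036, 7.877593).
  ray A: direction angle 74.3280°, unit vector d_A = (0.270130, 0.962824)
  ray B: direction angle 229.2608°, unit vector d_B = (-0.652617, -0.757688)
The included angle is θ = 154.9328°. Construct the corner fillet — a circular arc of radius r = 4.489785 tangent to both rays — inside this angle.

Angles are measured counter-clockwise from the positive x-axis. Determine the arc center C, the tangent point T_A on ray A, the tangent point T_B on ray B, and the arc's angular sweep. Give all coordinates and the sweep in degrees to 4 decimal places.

bisector direction at 151.7944° = (-0.881257,0.472637)
center distance |VC| = r/sin(θ/2) = 4.489785/sin(77.4664°) = 4.599394
C = V + |VC|·bis = (-11.5693,10.0514)
T_A = V + ((C−V)·d_A)·d_A = V + 0.9981·d_A = (-7.2464,8.8386)
T_B = V + ((C−V)·d_B)·d_B = V + 0.9981·d_B = (-8.1674,7.1213)
sweep = 180° − θ = 25.0672°

center=(-11.5693,10.0514) T_A=(-7.2464,8.8386) T_B=(-8.1674,7.1213) sweep=25.0672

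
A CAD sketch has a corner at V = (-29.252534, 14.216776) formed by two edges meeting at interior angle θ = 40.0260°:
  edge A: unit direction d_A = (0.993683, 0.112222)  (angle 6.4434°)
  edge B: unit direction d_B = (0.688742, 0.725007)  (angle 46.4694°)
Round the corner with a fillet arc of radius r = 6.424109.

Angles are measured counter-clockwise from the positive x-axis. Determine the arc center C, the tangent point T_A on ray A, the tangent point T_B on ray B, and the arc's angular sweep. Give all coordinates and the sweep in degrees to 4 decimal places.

bisector direction at 26.4564° = (0.895274,0.445517)
center distance |VC| = r/sin(θ/2) = 6.424109/sin(20.0130°) = 18.771137
C = V + |VC|·bis = (-12.4472,22.5796)
T_A = V + ((C−V)·d_A)·d_A = V + 17.6376·d_A = (-11.7263,16.1961)
T_B = V + ((C−V)·d_B)·d_B = V + 17.6376·d_B = (-17.1048,27.0042)
sweep = 180° − θ = 139.9740°

center=(-12.4472,22.5796) T_A=(-11.7263,16.1961) T_B=(-17.1048,27.0042) sweep=139.9740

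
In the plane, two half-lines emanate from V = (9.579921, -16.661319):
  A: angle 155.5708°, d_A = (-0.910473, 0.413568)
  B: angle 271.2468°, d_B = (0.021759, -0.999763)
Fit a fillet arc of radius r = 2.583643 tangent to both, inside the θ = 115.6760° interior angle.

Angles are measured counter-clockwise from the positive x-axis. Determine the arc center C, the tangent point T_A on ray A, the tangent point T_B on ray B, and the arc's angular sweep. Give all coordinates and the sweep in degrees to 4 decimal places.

center=(7.0322,-18.3418) T_A=(8.1008,-15.9894) T_B=(9.6153,-18.2855) sweep=64.3240

bisector direction at 213.4088° = (-0.834763,-0.550609)
center distance |VC| = r/sin(θ/2) = 2.583643/sin(57.8380°) = 3.051980
C = V + |VC|·bis = (7.0322,-18.3418)
T_A = V + ((C−V)·d_A)·d_A = V + 1.6246·d_A = (8.1008,-15.9894)
T_B = V + ((C−V)·d_B)·d_B = V + 1.6246·d_B = (9.6153,-18.2855)
sweep = 180° − θ = 64.3240°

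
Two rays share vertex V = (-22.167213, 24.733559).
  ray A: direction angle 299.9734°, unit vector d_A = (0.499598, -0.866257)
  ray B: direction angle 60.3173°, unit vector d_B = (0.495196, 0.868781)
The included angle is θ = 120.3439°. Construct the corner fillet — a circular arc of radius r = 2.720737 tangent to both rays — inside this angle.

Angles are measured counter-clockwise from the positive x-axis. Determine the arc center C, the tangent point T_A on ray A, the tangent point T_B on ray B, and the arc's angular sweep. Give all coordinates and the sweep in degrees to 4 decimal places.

bisector direction at 0.1454° = (0.999997,0.002537)
center distance |VC| = r/sin(θ/2) = 2.720737/sin(60.1720°) = 3.136217
C = V + |VC|·bis = (-19.0310,24.7415)
T_A = V + ((C−V)·d_A)·d_A = V + 1.5600·d_A = (-21.3879,23.3822)
T_B = V + ((C−V)·d_B)·d_B = V + 1.5600·d_B = (-21.3947,26.0888)
sweep = 180° − θ = 59.6561°

center=(-19.0310,24.7415) T_A=(-21.3879,23.3822) T_B=(-21.3947,26.0888) sweep=59.6561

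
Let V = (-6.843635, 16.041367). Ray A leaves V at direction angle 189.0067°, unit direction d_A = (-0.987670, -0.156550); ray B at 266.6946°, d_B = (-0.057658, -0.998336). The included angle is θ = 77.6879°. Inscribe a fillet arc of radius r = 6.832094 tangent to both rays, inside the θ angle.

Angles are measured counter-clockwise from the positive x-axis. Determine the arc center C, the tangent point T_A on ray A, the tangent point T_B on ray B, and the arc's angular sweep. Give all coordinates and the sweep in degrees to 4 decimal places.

center=(-14.1535,7.9653) T_A=(-15.2231,14.7132) T_B=(-7.3328,7.5714) sweep=102.3121

bisector direction at 227.8507° = (-0.671065,-0.741398)
center distance |VC| = r/sin(θ/2) = 6.832094/sin(38.8439°) = 10.892982
C = V + |VC|·bis = (-14.1535,7.9653)
T_A = V + ((C−V)·d_A)·d_A = V + 8.4841·d_A = (-15.2231,14.7132)
T_B = V + ((C−V)·d_B)·d_B = V + 8.4841·d_B = (-7.3328,7.5714)
sweep = 180° − θ = 102.3121°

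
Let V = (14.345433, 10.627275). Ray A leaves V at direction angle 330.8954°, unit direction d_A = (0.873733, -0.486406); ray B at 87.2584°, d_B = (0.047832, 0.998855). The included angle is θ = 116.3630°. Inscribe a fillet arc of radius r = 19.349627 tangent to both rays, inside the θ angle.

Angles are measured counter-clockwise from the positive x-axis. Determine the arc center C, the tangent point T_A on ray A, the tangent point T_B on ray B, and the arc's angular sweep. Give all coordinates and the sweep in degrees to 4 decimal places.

bisector direction at 29.0769° = (0.873968,0.485983)
center distance |VC| = r/sin(θ/2) = 19.349627/sin(58.1815°) = 22.771701
C = V + |VC|·bis = (34.2472,21.6939)
T_A = V + ((C−V)·d_A)·d_A = V + 12.0059·d_A = (24.8354,4.7875)
T_B = V + ((C−V)·d_B)·d_B = V + 12.0059·d_B = (14.9197,22.6195)
sweep = 180° − θ = 63.6370°

center=(34.2472,21.6939) T_A=(24.8354,4.7875) T_B=(14.9197,22.6195) sweep=63.6370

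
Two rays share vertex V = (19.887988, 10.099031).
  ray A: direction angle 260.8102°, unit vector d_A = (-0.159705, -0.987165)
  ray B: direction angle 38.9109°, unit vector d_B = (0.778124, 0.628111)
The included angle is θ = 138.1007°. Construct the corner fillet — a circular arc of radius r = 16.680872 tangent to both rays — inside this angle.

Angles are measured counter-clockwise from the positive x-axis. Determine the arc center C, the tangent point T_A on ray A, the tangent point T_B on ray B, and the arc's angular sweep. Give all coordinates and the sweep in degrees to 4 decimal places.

center=(35.3348,1.1306) T_A=(18.8680,3.7946) T_B=(24.8574,14.1104) sweep=41.8993

bisector direction at 329.8606° = (0.864806,-0.502106)
center distance |VC| = r/sin(θ/2) = 16.680872/sin(69.0503°) = 17.861614
C = V + |VC|·bis = (35.3348,1.1306)
T_A = V + ((C−V)·d_A)·d_A = V + 6.3864·d_A = (18.8680,3.7946)
T_B = V + ((C−V)·d_B)·d_B = V + 6.3864·d_B = (24.8574,14.1104)
sweep = 180° − θ = 41.8993°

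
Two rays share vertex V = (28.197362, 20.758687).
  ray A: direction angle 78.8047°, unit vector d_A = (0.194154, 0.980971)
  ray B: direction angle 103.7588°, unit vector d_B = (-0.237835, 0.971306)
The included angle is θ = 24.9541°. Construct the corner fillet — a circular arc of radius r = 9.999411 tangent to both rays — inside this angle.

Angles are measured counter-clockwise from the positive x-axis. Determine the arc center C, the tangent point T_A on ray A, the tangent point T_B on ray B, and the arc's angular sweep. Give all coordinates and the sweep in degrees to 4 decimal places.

bisector direction at 91.2817° = (-0.022369,0.999750)
center distance |VC| = r/sin(θ/2) = 9.999411/sin(12.4771°) = 46.283169
C = V + |VC|·bis = (27.1621,67.0303)
T_A = V + ((C−V)·d_A)·d_A = V + 45.1901·d_A = (36.9712,65.0889)
T_B = V + ((C−V)·d_B)·d_B = V + 45.1901·d_B = (17.4496,64.6521)
sweep = 180° − θ = 155.0459°

center=(27.1621,67.0303) T_A=(36.9712,65.0889) T_B=(17.4496,64.6521) sweep=155.0459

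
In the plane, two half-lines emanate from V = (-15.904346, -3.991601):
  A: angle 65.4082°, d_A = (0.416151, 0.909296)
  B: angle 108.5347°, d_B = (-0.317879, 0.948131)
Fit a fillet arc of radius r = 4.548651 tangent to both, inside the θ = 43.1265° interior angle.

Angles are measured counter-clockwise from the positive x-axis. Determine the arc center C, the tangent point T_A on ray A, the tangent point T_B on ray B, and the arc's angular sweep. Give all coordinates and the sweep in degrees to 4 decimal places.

bisector direction at 86.9714° = (0.052834,0.998603)
center distance |VC| = r/sin(θ/2) = 4.548651/sin(21.5633°) = 12.376335
C = V + |VC|·bis = (-15.2505,8.3674)
T_A = V + ((C−V)·d_A)·d_A = V + 11.5101·d_A = (-11.1144,6.4745)
T_B = V + ((C−V)·d_B)·d_B = V + 11.5101·d_B = (-19.5632,6.9215)
sweep = 180° − θ = 136.8735°

center=(-15.2505,8.3674) T_A=(-11.1144,6.4745) T_B=(-19.5632,6.9215) sweep=136.8735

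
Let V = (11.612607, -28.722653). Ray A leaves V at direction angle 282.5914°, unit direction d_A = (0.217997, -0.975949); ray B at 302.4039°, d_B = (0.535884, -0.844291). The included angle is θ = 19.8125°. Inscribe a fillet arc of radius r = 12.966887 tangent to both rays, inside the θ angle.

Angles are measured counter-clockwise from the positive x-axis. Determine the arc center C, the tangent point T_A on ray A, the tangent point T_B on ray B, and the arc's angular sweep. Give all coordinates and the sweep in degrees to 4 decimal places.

center=(40.4537,-98.3593) T_A=(27.7987,-101.1860) T_B=(51.4015,-91.4105) sweep=160.1875

bisector direction at 292.4977° = (0.382646,-0.923895)
center distance |VC| = r/sin(θ/2) = 12.966887/sin(9.9062°) = 75.372858
C = V + |VC|·bis = (40.4537,-98.3593)
T_A = V + ((C−V)·d_A)·d_A = V + 74.2491·d_A = (27.7987,-101.1860)
T_B = V + ((C−V)·d_B)·d_B = V + 74.2491·d_B = (51.4015,-91.4105)
sweep = 180° − θ = 160.1875°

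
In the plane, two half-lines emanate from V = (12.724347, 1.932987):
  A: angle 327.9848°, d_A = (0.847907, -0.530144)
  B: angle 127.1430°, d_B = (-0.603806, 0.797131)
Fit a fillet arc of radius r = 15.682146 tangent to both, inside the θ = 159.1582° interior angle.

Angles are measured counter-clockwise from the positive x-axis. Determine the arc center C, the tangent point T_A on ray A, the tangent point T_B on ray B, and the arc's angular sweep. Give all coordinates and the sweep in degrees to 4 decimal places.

center=(23.4836,13.7010) T_A=(15.1698,0.4040) T_B=(10.9829,4.2320) sweep=20.8418

bisector direction at 47.5639° = (0.674768,0.738030)
center distance |VC| = r/sin(θ/2) = 15.682146/sin(79.5791°) = 15.945152
C = V + |VC|·bis = (23.4836,13.7010)
T_A = V + ((C−V)·d_A)·d_A = V + 2.8841·d_A = (15.1698,0.4040)
T_B = V + ((C−V)·d_B)·d_B = V + 2.8841·d_B = (10.9829,4.2320)
sweep = 180° − θ = 20.8418°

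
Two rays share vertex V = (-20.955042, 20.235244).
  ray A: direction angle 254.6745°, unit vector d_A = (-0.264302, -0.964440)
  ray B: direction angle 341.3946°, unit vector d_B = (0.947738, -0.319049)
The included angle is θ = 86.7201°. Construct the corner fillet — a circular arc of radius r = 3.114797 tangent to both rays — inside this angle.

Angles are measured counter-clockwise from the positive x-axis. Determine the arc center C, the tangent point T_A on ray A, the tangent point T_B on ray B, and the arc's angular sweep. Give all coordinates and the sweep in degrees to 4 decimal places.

bisector direction at 298.0346° = (0.470004,-0.882664)
center distance |VC| = r/sin(θ/2) = 3.114797/sin(43.3601°) = 4.536680
C = V + |VC|·bis = (-18.8228,16.2309)
T_A = V + ((C−V)·d_A)·d_A = V + 3.2984·d_A = (-21.8268,17.0541)
T_B = V + ((C−V)·d_B)·d_B = V + 3.2984·d_B = (-17.8290,19.1829)
sweep = 180° − θ = 93.2799°

center=(-18.8228,16.2309) T_A=(-21.8268,17.0541) T_B=(-17.8290,19.1829) sweep=93.2799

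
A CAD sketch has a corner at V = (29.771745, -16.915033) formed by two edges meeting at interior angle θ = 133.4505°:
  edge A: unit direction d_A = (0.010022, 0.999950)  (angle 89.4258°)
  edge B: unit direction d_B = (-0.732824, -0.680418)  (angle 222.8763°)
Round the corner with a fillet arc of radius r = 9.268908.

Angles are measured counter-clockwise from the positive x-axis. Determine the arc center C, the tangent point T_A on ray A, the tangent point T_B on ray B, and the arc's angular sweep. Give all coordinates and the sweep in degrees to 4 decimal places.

center=(20.5433,-12.8354) T_A=(29.8117,-12.9283) T_B=(26.8500,-19.6278) sweep=46.5495

bisector direction at 156.1510° = (-0.914615,0.404327)
center distance |VC| = r/sin(θ/2) = 9.268908/sin(66.7253°) = 10.090028
C = V + |VC|·bis = (20.5433,-12.8354)
T_A = V + ((C−V)·d_A)·d_A = V + 3.9870·d_A = (29.8117,-12.9283)
T_B = V + ((C−V)·d_B)·d_B = V + 3.9870·d_B = (26.8500,-19.6278)
sweep = 180° − θ = 46.5495°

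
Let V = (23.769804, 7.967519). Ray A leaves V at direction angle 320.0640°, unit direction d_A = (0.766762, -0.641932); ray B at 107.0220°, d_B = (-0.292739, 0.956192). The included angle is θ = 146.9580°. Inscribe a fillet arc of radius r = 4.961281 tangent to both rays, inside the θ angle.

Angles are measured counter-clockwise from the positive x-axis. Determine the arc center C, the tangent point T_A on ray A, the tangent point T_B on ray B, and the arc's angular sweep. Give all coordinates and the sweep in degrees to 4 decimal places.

bisector direction at 33.5430° = (0.833471,0.552563)
center distance |VC| = r/sin(θ/2) = 4.961281/sin(73.4790°) = 5.174925
C = V + |VC|·bis = (28.0830,10.8270)
T_A = V + ((C−V)·d_A)·d_A = V + 1.4716·d_A = (24.8982,7.0229)
T_B = V + ((C−V)·d_B)·d_B = V + 1.4716·d_B = (23.3390,9.3746)
sweep = 180° − θ = 33.0420°

center=(28.0830,10.8270) T_A=(24.8982,7.0229) T_B=(23.3390,9.3746) sweep=33.0420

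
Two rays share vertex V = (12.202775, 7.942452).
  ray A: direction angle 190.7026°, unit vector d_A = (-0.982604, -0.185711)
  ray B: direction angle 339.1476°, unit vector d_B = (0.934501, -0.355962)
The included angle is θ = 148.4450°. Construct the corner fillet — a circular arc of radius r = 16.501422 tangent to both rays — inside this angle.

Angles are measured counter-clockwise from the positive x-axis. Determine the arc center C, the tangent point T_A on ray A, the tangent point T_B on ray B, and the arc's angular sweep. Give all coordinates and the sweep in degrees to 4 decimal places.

center=(10.6859,-9.1378) T_A=(7.6214,7.0766) T_B=(16.5598,6.2828) sweep=31.5550

bisector direction at 264.9251° = (-0.088458,-0.996080)
center distance |VC| = r/sin(θ/2) = 16.501422/sin(74.2225°) = 17.147455
C = V + |VC|·bis = (10.6859,-9.1378)
T_A = V + ((C−V)·d_A)·d_A = V + 4.6624·d_A = (7.6214,7.0766)
T_B = V + ((C−V)·d_B)·d_B = V + 4.6624·d_B = (16.5598,6.2828)
sweep = 180° − θ = 31.5550°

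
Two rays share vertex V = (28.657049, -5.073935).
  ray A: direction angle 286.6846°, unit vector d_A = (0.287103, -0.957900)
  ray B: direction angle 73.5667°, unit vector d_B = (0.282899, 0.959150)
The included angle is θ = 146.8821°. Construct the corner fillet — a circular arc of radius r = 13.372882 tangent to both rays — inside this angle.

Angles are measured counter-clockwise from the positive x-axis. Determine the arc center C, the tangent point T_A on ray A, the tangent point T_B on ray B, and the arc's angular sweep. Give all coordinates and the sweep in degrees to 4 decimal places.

center=(42.6085,-5.0433) T_A=(29.7986,-8.8827) T_B=(29.7819,-1.2602) sweep=33.1179

bisector direction at 0.1257° = (0.999998,0.002193)
center distance |VC| = r/sin(θ/2) = 13.372882/sin(73.4411°) = 13.951492
C = V + |VC|·bis = (42.6085,-5.0433)
T_A = V + ((C−V)·d_A)·d_A = V + 3.9762·d_A = (29.7986,-8.8827)
T_B = V + ((C−V)·d_B)·d_B = V + 3.9762·d_B = (29.7819,-1.2602)
sweep = 180° − θ = 33.1179°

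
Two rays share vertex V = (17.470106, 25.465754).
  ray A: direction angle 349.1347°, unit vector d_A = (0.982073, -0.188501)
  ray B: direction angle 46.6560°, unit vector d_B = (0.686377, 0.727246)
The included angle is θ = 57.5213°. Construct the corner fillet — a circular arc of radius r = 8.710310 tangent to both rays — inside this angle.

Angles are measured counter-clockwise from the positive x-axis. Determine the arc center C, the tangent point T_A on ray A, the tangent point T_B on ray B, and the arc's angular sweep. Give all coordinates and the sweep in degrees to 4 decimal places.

center=(34.6973,31.0284) T_A=(33.0554,22.4743) T_B=(28.3628,37.0070) sweep=122.4787

bisector direction at 17.8954° = (0.951619,0.307279)
center distance |VC| = r/sin(θ/2) = 8.710310/sin(28.7606°) = 18.103042
C = V + |VC|·bis = (34.6973,31.0284)
T_A = V + ((C−V)·d_A)·d_A = V + 15.8698·d_A = (33.0554,22.4743)
T_B = V + ((C−V)·d_B)·d_B = V + 15.8698·d_B = (28.3628,37.0070)
sweep = 180° − θ = 122.4787°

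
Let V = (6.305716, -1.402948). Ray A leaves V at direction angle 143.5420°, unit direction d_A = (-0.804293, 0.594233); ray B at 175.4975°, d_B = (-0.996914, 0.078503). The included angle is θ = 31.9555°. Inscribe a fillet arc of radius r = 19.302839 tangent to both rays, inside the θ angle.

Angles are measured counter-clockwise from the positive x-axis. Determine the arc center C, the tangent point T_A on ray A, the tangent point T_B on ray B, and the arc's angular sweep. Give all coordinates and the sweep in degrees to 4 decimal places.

center=(-59.3867,23.1326) T_A=(-47.9163,38.6578) T_B=(-60.9020,3.8894) sweep=148.0445

bisector direction at 159.5198° = (-0.936793,0.349884)
center distance |VC| = r/sin(θ/2) = 19.302839/sin(15.9778°) = 70.124811
C = V + |VC|·bis = (-59.3867,23.1326)
T_A = V + ((C−V)·d_A)·d_A = V + 67.4158·d_A = (-47.9163,38.6578)
T_B = V + ((C−V)·d_B)·d_B = V + 67.4158·d_B = (-60.9020,3.8894)
sweep = 180° − θ = 148.0445°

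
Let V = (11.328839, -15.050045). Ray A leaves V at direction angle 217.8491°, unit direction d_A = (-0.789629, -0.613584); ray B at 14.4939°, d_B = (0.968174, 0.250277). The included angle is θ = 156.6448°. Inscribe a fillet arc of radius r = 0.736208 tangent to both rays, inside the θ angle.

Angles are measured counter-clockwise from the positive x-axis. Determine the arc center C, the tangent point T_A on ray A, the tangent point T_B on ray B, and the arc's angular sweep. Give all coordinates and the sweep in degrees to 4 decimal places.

bisector direction at 296.1715° = (0.441059,-0.897478)
center distance |VC| = r/sin(θ/2) = 0.736208/sin(78.3224°) = 0.751768
C = V + |VC|·bis = (11.6604,-15.7247)
T_A = V + ((C−V)·d_A)·d_A = V + 0.1522·d_A = (11.2087,-15.1434)
T_B = V + ((C−V)·d_B)·d_B = V + 0.1522·d_B = (11.4762,-15.0120)
sweep = 180° − θ = 23.3552°

center=(11.6604,-15.7247) T_A=(11.2087,-15.1434) T_B=(11.4762,-15.0120) sweep=23.3552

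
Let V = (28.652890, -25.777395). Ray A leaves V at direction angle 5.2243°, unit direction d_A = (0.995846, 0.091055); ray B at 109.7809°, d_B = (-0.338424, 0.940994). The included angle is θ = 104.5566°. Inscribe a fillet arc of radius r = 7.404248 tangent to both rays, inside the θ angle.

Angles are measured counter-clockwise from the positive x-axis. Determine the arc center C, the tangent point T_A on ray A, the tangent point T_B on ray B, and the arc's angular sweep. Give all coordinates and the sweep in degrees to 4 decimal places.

bisector direction at 57.5026° = (0.537261,0.843416)
center distance |VC| = r/sin(θ/2) = 7.404248/sin(52.2783°) = 9.360713
C = V + |VC|·bis = (33.6820,-17.8824)
T_A = V + ((C−V)·d_A)·d_A = V + 5.7271·d_A = (34.3562,-25.2559)
T_B = V + ((C−V)·d_B)·d_B = V + 5.7271·d_B = (26.7147,-20.3882)
sweep = 180° − θ = 75.4434°

center=(33.6820,-17.8824) T_A=(34.3562,-25.2559) T_B=(26.7147,-20.3882) sweep=75.4434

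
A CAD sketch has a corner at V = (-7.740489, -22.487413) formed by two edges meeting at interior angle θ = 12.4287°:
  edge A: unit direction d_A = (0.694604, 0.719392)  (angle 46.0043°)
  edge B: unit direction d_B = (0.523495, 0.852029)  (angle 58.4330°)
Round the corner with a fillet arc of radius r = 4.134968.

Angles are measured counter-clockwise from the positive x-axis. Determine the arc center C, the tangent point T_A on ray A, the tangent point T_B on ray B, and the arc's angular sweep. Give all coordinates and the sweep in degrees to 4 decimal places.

bisector direction at 52.2187° = (0.612650,0.790354)
center distance |VC| = r/sin(θ/2) = 4.134968/sin(6.2143°) = 38.198904
C = V + |VC|·bis = (15.6621,7.7033)
T_A = V + ((C−V)·d_A)·d_A = V + 37.9744·d_A = (18.6367,4.8311)
T_B = V + ((C−V)·d_B)·d_B = V + 37.9744·d_B = (12.1390,9.8679)
sweep = 180° − θ = 167.5713°

center=(15.6621,7.7033) T_A=(18.6367,4.8311) T_B=(12.1390,9.8679) sweep=167.5713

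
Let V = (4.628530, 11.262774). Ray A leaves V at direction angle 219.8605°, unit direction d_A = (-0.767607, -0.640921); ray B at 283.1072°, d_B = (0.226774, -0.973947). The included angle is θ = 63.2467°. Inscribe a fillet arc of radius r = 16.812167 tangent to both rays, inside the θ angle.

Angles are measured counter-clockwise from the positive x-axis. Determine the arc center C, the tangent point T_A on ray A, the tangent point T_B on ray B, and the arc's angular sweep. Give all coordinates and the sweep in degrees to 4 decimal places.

center=(-5.5541,-19.1413) T_A=(-16.3293,-6.2362) T_B=(10.8201,-15.3288) sweep=116.7533

bisector direction at 251.4838° = (-0.317572,-0.948234)
center distance |VC| = r/sin(θ/2) = 16.812167/sin(31.6233°) = 32.063913
C = V + |VC|·bis = (-5.5541,-19.1413)
T_A = V + ((C−V)·d_A)·d_A = V + 27.3028·d_A = (-16.3293,-6.2362)
T_B = V + ((C−V)·d_B)·d_B = V + 27.3028·d_B = (10.8201,-15.3288)
sweep = 180° − θ = 116.7533°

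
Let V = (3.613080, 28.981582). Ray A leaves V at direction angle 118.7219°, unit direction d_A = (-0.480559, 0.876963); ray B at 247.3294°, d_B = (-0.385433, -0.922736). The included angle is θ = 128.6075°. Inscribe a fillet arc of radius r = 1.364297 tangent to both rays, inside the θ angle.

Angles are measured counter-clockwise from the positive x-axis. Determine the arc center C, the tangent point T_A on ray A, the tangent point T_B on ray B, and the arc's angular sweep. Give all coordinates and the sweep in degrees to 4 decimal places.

center=(2.1012,28.9017) T_A=(3.2976,29.5573) T_B=(3.3601,28.3758) sweep=51.3925

bisector direction at 183.0256° = (-0.998606,-0.052783)
center distance |VC| = r/sin(θ/2) = 1.364297/sin(64.3037°) = 1.514026
C = V + |VC|·bis = (2.1012,28.9017)
T_A = V + ((C−V)·d_A)·d_A = V + 0.6565·d_A = (3.2976,29.5573)
T_B = V + ((C−V)·d_B)·d_B = V + 0.6565·d_B = (3.3601,28.3758)
sweep = 180° − θ = 51.3925°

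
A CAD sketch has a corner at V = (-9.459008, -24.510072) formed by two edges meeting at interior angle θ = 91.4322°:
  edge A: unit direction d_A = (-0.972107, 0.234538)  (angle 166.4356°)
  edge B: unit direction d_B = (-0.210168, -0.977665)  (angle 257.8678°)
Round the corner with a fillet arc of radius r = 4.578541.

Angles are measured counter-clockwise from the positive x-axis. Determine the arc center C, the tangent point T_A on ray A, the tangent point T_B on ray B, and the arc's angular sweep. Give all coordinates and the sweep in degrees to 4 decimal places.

bisector direction at 212.1517° = (-0.846642,-0.532163)
center distance |VC| = r/sin(θ/2) = 4.578541/sin(45.7161°) = 6.395602
C = V + |VC|·bis = (-14.8738,-27.9136)
T_A = V + ((C−V)·d_A)·d_A = V + 4.4655·d_A = (-13.8000,-23.4627)
T_B = V + ((C−V)·d_B)·d_B = V + 4.4655·d_B = (-10.3975,-28.8758)
sweep = 180° − θ = 88.5678°

center=(-14.8738,-27.9136) T_A=(-13.8000,-23.4627) T_B=(-10.3975,-28.8758) sweep=88.5678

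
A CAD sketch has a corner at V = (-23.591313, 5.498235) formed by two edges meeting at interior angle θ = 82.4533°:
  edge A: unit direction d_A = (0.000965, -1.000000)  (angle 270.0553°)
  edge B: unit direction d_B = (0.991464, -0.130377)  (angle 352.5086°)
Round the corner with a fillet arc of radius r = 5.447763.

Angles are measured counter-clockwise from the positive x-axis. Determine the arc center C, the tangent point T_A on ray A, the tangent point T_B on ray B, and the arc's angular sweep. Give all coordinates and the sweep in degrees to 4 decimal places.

bisector direction at 311.2819° = (0.659765,-0.751472)
center distance |VC| = r/sin(θ/2) = 5.447763/sin(41.2266°) = 8.266218
C = V + |VC|·bis = (-18.1376,-0.7136)
T_A = V + ((C−V)·d_A)·d_A = V + 6.2171·d_A = (-23.5853,-0.7189)
T_B = V + ((C−V)·d_B)·d_B = V + 6.2171·d_B = (-17.4273,4.6877)
sweep = 180° − θ = 97.5467°

center=(-18.1376,-0.7136) T_A=(-23.5853,-0.7189) T_B=(-17.4273,4.6877) sweep=97.5467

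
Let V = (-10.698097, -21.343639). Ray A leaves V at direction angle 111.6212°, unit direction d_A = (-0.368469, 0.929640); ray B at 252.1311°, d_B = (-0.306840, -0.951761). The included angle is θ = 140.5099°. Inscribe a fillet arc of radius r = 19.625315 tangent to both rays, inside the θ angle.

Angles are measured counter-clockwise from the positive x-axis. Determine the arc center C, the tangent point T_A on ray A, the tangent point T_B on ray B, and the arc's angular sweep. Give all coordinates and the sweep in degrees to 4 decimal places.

bisector direction at 181.8761° = (-0.999464,-0.032739)
center distance |VC| = r/sin(θ/2) = 19.625315/sin(70.2549°) = 20.851261
C = V + |VC|·bis = (-31.5382,-22.0263)
T_A = V + ((C−V)·d_A)·d_A = V + 7.0443·d_A = (-13.2937,-14.7950)
T_B = V + ((C−V)·d_B)·d_B = V + 7.0443·d_B = (-12.8596,-28.0481)
sweep = 180° − θ = 39.4901°

center=(-31.5382,-22.0263) T_A=(-13.2937,-14.7950) T_B=(-12.8596,-28.0481) sweep=39.4901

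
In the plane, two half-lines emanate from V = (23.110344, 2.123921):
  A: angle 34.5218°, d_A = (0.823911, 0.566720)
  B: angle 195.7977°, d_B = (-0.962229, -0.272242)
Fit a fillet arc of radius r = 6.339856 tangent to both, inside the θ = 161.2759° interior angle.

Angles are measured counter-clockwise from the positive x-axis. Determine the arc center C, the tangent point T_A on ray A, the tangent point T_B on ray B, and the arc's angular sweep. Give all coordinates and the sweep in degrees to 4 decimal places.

bisector direction at 115.1598° = (-0.425144,0.905126)
center distance |VC| = r/sin(θ/2) = 6.339856/sin(80.6380°) = 6.425442
C = V + |VC|·bis = (20.3786,7.9398)
T_A = V + ((C−V)·d_A)·d_A = V + 1.0452·d_A = (23.9715,2.7163)
T_B = V + ((C−V)·d_B)·d_B = V + 1.0452·d_B = (22.1046,1.8394)
sweep = 180° − θ = 18.7241°

center=(20.3786,7.9398) T_A=(23.9715,2.7163) T_B=(22.1046,1.8394) sweep=18.7241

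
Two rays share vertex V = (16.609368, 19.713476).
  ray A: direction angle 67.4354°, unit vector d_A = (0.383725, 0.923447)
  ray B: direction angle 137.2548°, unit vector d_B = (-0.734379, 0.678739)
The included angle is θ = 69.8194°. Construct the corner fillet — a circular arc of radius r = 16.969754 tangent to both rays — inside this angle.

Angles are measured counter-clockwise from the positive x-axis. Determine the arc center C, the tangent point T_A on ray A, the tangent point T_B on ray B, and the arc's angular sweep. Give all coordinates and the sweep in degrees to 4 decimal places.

bisector direction at 102.3451° = (-0.213799,0.976878)
center distance |VC| = r/sin(θ/2) = 16.969754/sin(34.9097°) = 29.652642
C = V + |VC|·bis = (10.2697,48.6805)
T_A = V + ((C−V)·d_A)·d_A = V + 24.3168·d_A = (25.9403,42.1688)
T_B = V + ((C−V)·d_B)·d_B = V + 24.3168·d_B = (-1.2484,36.2182)
sweep = 180° − θ = 110.1806°

center=(10.2697,48.6805) T_A=(25.9403,42.1688) T_B=(-1.2484,36.2182) sweep=110.1806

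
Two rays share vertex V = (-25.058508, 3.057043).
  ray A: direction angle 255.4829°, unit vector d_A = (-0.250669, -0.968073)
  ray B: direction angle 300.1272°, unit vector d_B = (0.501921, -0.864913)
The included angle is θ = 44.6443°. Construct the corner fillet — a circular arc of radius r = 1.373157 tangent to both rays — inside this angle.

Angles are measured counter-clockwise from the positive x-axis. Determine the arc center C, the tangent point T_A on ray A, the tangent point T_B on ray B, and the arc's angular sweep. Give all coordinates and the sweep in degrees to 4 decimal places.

bisector direction at 277.8050° = (0.135803,-0.990736)
center distance |VC| = r/sin(θ/2) = 1.373157/sin(22.3222°) = 3.615342
C = V + |VC|·bis = (-24.5675,-0.5248)
T_A = V + ((C−V)·d_A)·d_A = V + 3.3444·d_A = (-25.8969,-0.1806)
T_B = V + ((C−V)·d_B)·d_B = V + 3.3444·d_B = (-23.3799,0.1644)
sweep = 180° − θ = 135.3557°

center=(-24.5675,-0.5248) T_A=(-25.8969,-0.1806) T_B=(-23.3799,0.1644) sweep=135.3557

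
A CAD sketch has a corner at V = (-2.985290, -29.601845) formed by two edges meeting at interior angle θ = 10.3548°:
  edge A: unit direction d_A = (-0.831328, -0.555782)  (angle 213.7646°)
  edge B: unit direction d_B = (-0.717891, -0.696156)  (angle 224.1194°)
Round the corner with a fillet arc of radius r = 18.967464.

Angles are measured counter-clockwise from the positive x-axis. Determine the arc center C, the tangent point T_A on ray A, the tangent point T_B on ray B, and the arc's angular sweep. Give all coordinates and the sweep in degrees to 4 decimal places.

bisector direction at 218.9420° = (-0.777783,-0.628533)
center distance |VC| = r/sin(θ/2) = 18.967464/sin(5.1774°) = 210.189673
C = V + |VC|·bis = (-166.4672,-161.7131)
T_A = V + ((C−V)·d_A)·d_A = V + 209.3321·d_A = (-177.0089,-145.9449)
T_B = V + ((C−V)·d_B)·d_B = V + 209.3321·d_B = (-153.2629,-175.3296)
sweep = 180° − θ = 169.6452°

center=(-166.4672,-161.7131) T_A=(-177.0089,-145.9449) T_B=(-153.2629,-175.3296) sweep=169.6452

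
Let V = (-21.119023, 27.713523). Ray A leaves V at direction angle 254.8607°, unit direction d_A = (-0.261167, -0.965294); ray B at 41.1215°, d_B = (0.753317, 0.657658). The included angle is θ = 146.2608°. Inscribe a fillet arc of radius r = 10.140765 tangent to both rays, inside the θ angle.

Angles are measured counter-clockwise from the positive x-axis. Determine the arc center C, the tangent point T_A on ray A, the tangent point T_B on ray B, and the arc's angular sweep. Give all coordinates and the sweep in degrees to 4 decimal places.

bisector direction at 327.9911° = (0.847966,-0.530051)
center distance |VC| = r/sin(θ/2) = 10.140765/sin(73.1304°) = 10.596768
C = V + |VC|·bis = (-12.1333,22.0967)
T_A = V + ((C−V)·d_A)·d_A = V + 3.0751·d_A = (-21.9221,24.7451)
T_B = V + ((C−V)·d_B)·d_B = V + 3.0751·d_B = (-18.8025,29.7359)
sweep = 180° − θ = 33.7392°

center=(-12.1333,22.0967) T_A=(-21.9221,24.7451) T_B=(-18.8025,29.7359) sweep=33.7392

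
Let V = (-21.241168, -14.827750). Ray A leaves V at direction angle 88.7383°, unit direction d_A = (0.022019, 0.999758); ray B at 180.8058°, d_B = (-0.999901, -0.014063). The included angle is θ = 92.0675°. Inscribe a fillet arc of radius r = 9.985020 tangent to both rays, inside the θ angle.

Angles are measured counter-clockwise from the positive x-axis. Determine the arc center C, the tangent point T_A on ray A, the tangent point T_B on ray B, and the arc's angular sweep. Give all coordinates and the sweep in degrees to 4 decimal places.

bisector direction at 134.7721° = (-0.704288,0.709914)
center distance |VC| = r/sin(θ/2) = 9.985020/sin(46.0337°) = 13.872922
C = V + |VC|·bis = (-31.0117,-4.9792)
T_A = V + ((C−V)·d_A)·d_A = V + 9.6311·d_A = (-21.0291,-5.1990)
T_B = V + ((C−V)·d_B)·d_B = V + 9.6311·d_B = (-30.8713,-14.9632)
sweep = 180° − θ = 87.9325°

center=(-31.0117,-4.9792) T_A=(-21.0291,-5.1990) T_B=(-30.8713,-14.9632) sweep=87.9325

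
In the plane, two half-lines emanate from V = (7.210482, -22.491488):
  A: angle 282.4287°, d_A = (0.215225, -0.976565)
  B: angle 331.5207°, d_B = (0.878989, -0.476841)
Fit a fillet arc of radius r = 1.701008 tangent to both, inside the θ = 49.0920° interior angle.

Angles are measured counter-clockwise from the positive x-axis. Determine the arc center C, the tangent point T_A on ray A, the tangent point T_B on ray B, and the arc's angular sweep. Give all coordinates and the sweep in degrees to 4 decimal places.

center=(9.6733,-25.7627) T_A=(8.0121,-26.1288) T_B=(10.4844,-24.2675) sweep=130.9080

bisector direction at 306.9747° = (0.601462,-0.798901)
center distance |VC| = r/sin(θ/2) = 1.701008/sin(24.5460°) = 4.094634
C = V + |VC|·bis = (9.6733,-25.7627)
T_A = V + ((C−V)·d_A)·d_A = V + 3.7246·d_A = (8.0121,-26.1288)
T_B = V + ((C−V)·d_B)·d_B = V + 3.7246·d_B = (10.4844,-24.2675)
sweep = 180° − θ = 130.9080°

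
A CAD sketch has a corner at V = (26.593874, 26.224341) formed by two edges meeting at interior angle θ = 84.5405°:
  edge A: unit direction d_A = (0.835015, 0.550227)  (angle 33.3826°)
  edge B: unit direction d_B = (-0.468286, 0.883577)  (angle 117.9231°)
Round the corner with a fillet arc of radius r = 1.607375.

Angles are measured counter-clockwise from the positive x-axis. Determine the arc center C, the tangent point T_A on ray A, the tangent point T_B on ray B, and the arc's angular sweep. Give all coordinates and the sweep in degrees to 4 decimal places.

bisector direction at 75.6529° = (0.247796,0.968812)
center distance |VC| = r/sin(θ/2) = 1.607375/sin(42.2702°) = 2.389693
C = V + |VC|·bis = (27.1860,28.5395)
T_A = V + ((C−V)·d_A)·d_A = V + 1.7683·d_A = (28.0705,27.1973)
T_B = V + ((C−V)·d_B)·d_B = V + 1.7683·d_B = (25.7658,27.7868)
sweep = 180° − θ = 95.4595°

center=(27.1860,28.5395) T_A=(28.0705,27.1973) T_B=(25.7658,27.7868) sweep=95.4595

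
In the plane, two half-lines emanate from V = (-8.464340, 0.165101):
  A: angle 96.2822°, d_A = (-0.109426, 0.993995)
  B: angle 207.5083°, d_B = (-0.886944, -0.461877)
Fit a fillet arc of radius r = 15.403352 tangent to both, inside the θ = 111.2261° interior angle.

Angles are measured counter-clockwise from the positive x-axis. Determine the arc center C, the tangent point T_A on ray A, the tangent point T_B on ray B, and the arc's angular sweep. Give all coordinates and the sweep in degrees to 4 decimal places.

bisector direction at 151.8953° = (-0.882088,0.471085)
center distance |VC| = r/sin(θ/2) = 15.403352/sin(55.6131°) = 18.665251
C = V + |VC|·bis = (-24.9287,8.9580)
T_A = V + ((C−V)·d_A)·d_A = V + 10.5417·d_A = (-9.6179,10.6435)
T_B = V + ((C−V)·d_B)·d_B = V + 10.5417·d_B = (-17.8143,-4.7039)
sweep = 180° − θ = 68.7739°

center=(-24.9287,8.9580) T_A=(-9.6179,10.6435) T_B=(-17.8143,-4.7039) sweep=68.7739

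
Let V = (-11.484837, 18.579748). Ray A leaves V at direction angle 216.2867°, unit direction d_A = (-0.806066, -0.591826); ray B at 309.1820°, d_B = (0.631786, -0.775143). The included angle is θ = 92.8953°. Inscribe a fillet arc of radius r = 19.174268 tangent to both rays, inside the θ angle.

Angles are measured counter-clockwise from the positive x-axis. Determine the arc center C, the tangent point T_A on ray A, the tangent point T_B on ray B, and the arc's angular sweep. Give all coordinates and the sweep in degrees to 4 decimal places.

bisector direction at 262.7344° = (-0.126470,-0.991970)
center distance |VC| = r/sin(θ/2) = 19.174268/sin(46.4477°) = 26.456567
C = V + |VC|·bis = (-14.8308,-7.6644)
T_A = V + ((C−V)·d_A)·d_A = V + 18.2290·d_A = (-26.1786,7.7913)
T_B = V + ((C−V)·d_B)·d_B = V + 18.2290·d_B = (0.0320,4.4496)
sweep = 180° − θ = 87.1047°

center=(-14.8308,-7.6644) T_A=(-26.1786,7.7913) T_B=(0.0320,4.4496) sweep=87.1047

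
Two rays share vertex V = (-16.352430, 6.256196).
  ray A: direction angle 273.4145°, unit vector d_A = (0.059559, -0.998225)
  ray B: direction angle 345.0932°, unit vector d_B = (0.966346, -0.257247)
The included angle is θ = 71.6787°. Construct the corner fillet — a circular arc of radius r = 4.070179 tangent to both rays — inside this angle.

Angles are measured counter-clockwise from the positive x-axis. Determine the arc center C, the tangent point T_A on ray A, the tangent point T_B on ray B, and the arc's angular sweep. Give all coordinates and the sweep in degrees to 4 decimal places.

center=(-11.9538,0.8733) T_A=(-16.0168,0.6309) T_B=(-10.9068,4.8065) sweep=108.3213

bisector direction at 309.2538° = (0.632757,-0.774350)
center distance |VC| = r/sin(θ/2) = 4.070179/sin(35.8394°) = 6.951456
C = V + |VC|·bis = (-11.9538,0.8733)
T_A = V + ((C−V)·d_A)·d_A = V + 5.6353·d_A = (-16.0168,0.6309)
T_B = V + ((C−V)·d_B)·d_B = V + 5.6353·d_B = (-10.9068,4.8065)
sweep = 180° − θ = 108.3213°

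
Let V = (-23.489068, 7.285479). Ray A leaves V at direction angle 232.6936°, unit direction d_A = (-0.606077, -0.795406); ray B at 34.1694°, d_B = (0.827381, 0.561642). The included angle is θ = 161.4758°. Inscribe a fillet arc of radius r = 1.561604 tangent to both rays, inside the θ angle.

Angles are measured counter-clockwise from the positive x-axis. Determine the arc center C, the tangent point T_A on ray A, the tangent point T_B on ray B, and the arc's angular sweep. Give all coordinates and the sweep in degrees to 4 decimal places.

bisector direction at 313.4315° = (0.687487,-0.726197)
center distance |VC| = r/sin(θ/2) = 1.561604/sin(80.7379°) = 1.582233
C = V + |VC|·bis = (-22.4013,6.1365)
T_A = V + ((C−V)·d_A)·d_A = V + 0.2547·d_A = (-23.6434,7.0829)
T_B = V + ((C−V)·d_B)·d_B = V + 0.2547·d_B = (-23.2784,7.4285)
sweep = 180° − θ = 18.5242°

center=(-22.4013,6.1365) T_A=(-23.6434,7.0829) T_B=(-23.2784,7.4285) sweep=18.5242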